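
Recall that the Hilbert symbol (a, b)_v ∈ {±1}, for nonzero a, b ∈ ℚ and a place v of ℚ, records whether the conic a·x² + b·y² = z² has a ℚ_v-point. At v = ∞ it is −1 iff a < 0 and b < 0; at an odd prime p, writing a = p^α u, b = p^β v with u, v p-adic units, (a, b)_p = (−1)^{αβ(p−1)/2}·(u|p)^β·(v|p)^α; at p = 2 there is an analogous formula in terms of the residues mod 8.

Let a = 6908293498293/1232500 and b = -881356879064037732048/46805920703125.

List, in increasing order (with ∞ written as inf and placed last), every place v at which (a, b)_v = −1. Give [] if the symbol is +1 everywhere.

(a, b) ≡ (3812369, -156307129) mod (ℚ^×)²; places V = {2, 3, 5, 7, 11, 17, 19, 29, 37, 41, ∞}.
(a,b)_19: α=1, u≡4; β=1, v≡7 (mod 19); (4|19)=+1, (7|19)=+1; sign (−1)^1·+1^1·+1^1 = -1.
(a,b)_37: α=1, u≡17; β=1, v≡31 (mod 37); (17|37)=-1, (31|37)=-1; sign (−1)^0·-1^1·-1^1 = +1.
(a,b)_3: α=12, u≡2; β=16, v≡2 (mod 3); (2|3)=-1, (2|3)=-1; sign (−1)^0·-1^16·-1^12 = +1.
(a,b)_11: α=1, u≡8; β=1, v≡6 (mod 11); (8|11)=-1, (6|11)=-1; sign (−1)^1·-1^1·-1^1 = -1.
(a,b)_5: α=-4, u≡4; β=-8, v≡1 (mod 5); (4|5)=+1, (1|5)=+1; sign (−1)^0·+1^-8·+1^-4 = +1.
(a,b)_29: α=-1, u≡1; β=-3, v≡17 (mod 29); (1|29)=+1, (17|29)=-1; sign (−1)^0·+1^-3·-1^-1 = -1.
(a,b)_∞: sgn(3812369)=+, sgn(-156307129)=−, so +1.
(a,b)_2: α=-2, β=4; u≡1, v≡7 (mod 8); ε(u)ε(v)=0·1, αω(v)=-2·0, βω(u)=4·0; sum ≡ 0  ⇒  +1.
(a,b)_17: α=-1, u≡7; β=-3, v≡13 (mod 17); (7|17)=-1, (13|17)=+1; sign (−1)^0·-1^-3·+1^-1 = -1.
(a,b)_41: α=2, u≡25; β=3, v≡31 (mod 41); (25|41)=+1, (31|41)=+1; sign (−1)^0·+1^3·+1^2 = +1.
(a,b)_7: α=0, u≡4; β=4, v≡4 (mod 7); (4|7)=+1, (4|7)=+1; sign (−1)^0·+1^4·+1^0 = +1.
|Ram(3812369, -156307129)| = 4, even; anisotropic at {11, 17, 19, 29}.

[11, 17, 19, 29]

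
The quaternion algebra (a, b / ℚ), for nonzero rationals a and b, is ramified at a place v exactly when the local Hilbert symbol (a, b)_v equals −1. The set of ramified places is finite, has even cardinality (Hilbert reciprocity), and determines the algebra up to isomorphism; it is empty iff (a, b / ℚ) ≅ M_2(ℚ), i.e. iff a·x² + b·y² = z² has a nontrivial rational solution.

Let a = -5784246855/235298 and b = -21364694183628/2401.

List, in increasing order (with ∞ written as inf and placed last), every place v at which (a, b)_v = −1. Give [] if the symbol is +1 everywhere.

Mod squares: a ≡ -190, b ≡ -3. Check v ∈ {∞, 2, 3, 5, 7, 17, 19}.
v=2: v_2(a)=-1, v_2(b)=2; units ≡ 1, 5 (mod 8); ε·ε+αω+βω = 0·0+-1·1+2·0 ≡ 1  ⇒  (a,b)_2 = -1.
v=5: a=5^1·(≡3), b=5^0·(≡2) mod 5; (3|5)=-1, (2|5)=-1; (−1)^{1·0·2}·(-1)^0·(-1)^1 = -1.
v=7: a=7^-6·(≡6), b=7^-4·(≡2) mod 7; (6|7)=-1, (2|7)=+1; (−1)^{-6·-4·3}·(-1)^-4·(+1)^-6 = +1.
v=3: a=3^6·(≡2), b=3^11·(≡2) mod 3; (2|3)=-1, (2|3)=-1; (−1)^{6·11·1}·(-1)^11·(-1)^6 = -1.
v=17: a=17^4·(≡3), b=17^4·(≡6) mod 17; (3|17)=-1, (6|17)=-1; (−1)^{4·4·8}·(-1)^4·(-1)^4 = +1.
v=19: a=19^1·(≡5), b=19^2·(≡9) mod 19; (5|19)=+1, (9|19)=+1; (−1)^{1·2·9}·(+1)^2·(+1)^1 = +1.
v=∞: -190 < 0 and -3 < 0  ⇒  (a,b)_∞ = -1.
|Ram(-190, -3)| = 4, even; anisotropic at {2, 3, 5, ∞}.

[2, 3, 5, inf]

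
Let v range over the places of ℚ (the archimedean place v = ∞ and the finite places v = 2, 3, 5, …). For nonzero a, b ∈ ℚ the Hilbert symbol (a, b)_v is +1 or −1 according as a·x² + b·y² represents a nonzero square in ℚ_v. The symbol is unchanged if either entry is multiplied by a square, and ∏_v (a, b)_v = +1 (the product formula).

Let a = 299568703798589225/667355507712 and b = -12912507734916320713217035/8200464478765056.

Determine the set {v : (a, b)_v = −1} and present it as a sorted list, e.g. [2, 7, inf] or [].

[3, 5, 7, 13]

(a, b) ≡ (8547, -715) mod (ℚ^×)²; places V = {2, 3, 5, 7, 11, 13, 17, 19, 23, 37, ∞}.
(a,b)_13: α=2, u≡7; β=3, v≡9 (mod 13); (7|13)=-1, (9|13)=+1; sign (−1)^0·-1^3·+1^2 = -1.
(a,b)_23: α=2, u≡19; β=4, v≡21 (mod 23); (19|23)=-1, (21|23)=-1; sign (−1)^0·-1^4·-1^2 = +1.
(a,b)_17: α=-6, u≡16; β=-6, v≡2 (mod 17); (16|17)=+1, (2|17)=+1; sign (−1)^0·+1^-6·+1^-6 = +1.
(a,b)_37: α=1, u≡10; β=2, v≡27 (mod 37); (10|37)=+1, (27|37)=+1; sign (−1)^0·+1^2·+1^1 = +1.
(a,b)_7: α=1, u≡6; β=2, v≡5 (mod 7); (6|7)=-1, (5|7)=-1; sign (−1)^0·-1^2·-1^1 = -1.
(a,b)_3: α=-3, u≡2; β=-4, v≡2 (mod 3); (2|3)=-1, (2|3)=-1; sign (−1)^0·-1^-4·-1^-3 = -1.
(a,b)_5: α=2, u≡2; β=1, v≡3 (mod 5); (2|5)=-1, (3|5)=-1; sign (−1)^0·-1^1·-1^2 = -1.
(a,b)_19: α=6, u≡1; β=6, v≡5 (mod 19); (1|19)=+1, (5|19)=+1; sign (−1)^0·+1^6·+1^6 = +1.
(a,b)_2: α=-10, β=-22; u≡3, v≡5 (mod 8); ε(u)ε(v)=1·0, αω(v)=-10·1, βω(u)=-22·1; sum ≡ 0  ⇒  +1.
(a,b)_11: α=1, u≡6; β=3, v≡1 (mod 11); (6|11)=-1, (1|11)=+1; sign (−1)^1·-1^3·+1^1 = +1.
(a,b)_∞: sgn(8547)=+, sgn(-715)=−, so +1.
Ram(8547, -715) = {3, 5, 7, 13}; no ℚ_3-point on the conic.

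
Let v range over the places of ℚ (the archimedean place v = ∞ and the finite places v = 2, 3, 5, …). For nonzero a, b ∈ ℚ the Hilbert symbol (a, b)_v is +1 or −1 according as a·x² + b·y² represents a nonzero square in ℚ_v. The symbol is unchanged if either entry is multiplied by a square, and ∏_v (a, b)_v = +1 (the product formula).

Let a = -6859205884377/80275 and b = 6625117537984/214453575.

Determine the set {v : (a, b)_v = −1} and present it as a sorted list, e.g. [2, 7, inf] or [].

Mod squares: a ≡ -52003, b ≡ 16588957. Check v ∈ {∞, 2, 3, 5, 7, 11, 13, 17, 19, 23, 29, 37, 41}.
v=29: a=29^0·(≡4), b=29^1·(≡17) mod 29; (4|29)=+1, (17|29)=-1; (−1)^{0·1·14}·(+1)^1·(-1)^0 = +1.
v=17: a=17^1·(≡8), b=17^1·(≡2) mod 17; (8|17)=+1, (2|17)=+1; (−1)^{1·1·8}·(+1)^1·(+1)^1 = +1.
v=3: a=3^2·(≡2), b=3^-6·(≡1) mod 3; (2|3)=-1, (1|3)=+1; (−1)^{2·-6·1}·(-1)^-6·(+1)^2 = +1.
v=19: a=19^-1·(≡14), b=19^3·(≡2) mod 19; (14|19)=-1, (2|19)=-1; (−1)^{-1·3·9}·(-1)^3·(-1)^-1 = -1.
v=23: a=23^1·(≡12), b=23^1·(≡18) mod 23; (12|23)=+1, (18|23)=+1; (−1)^{1·1·11}·(+1)^1·(+1)^1 = -1.
v=7: a=7^1·(≡5), b=7^-1·(≡2) mod 7; (5|7)=-1, (2|7)=+1; (−1)^{1·-1·3}·(-1)^-1·(+1)^1 = +1.
v=37: a=37^2·(≡15), b=37^0·(≡27) mod 37; (15|37)=-1, (27|37)=+1; (−1)^{2·0·18}·(-1)^0·(+1)^2 = +1.
v=5: a=5^-2·(≡3), b=5^-2·(≡3) mod 5; (3|5)=-1, (3|5)=-1; (−1)^{-2·-2·2}·(-1)^-2·(-1)^-2 = +1.
v=∞: -52003 < 0 and 16588957 > 0  ⇒  (a,b)_∞ = +1.
v=41: a=41^2·(≡17), b=41^-2·(≡3) mod 41; (17|41)=-1, (3|41)=-1; (−1)^{2·-2·20}·(-1)^-2·(-1)^2 = +1.
v=13: a=13^-2·(≡9), b=13^0·(≡8) mod 13; (9|13)=+1, (8|13)=-1; (−1)^{-2·0·6}·(+1)^0·(-1)^-2 = +1.
v=11: a=11^2·(≡5), b=11^3·(≡4) mod 11; (5|11)=+1, (4|11)=+1; (−1)^{2·3·5}·(+1)^3·(+1)^2 = +1.
v=2: v_2(a)=0, v_2(b)=6; units ≡ 5, 5 (mod 8); ε·ε+αω+βω = 0·0+0·1+6·1 ≡ 0  ⇒  (a,b)_2 = +1.
(-52003, 16588957 / ℚ) ramifies at {19, 23}: a division algebra.

[19, 23]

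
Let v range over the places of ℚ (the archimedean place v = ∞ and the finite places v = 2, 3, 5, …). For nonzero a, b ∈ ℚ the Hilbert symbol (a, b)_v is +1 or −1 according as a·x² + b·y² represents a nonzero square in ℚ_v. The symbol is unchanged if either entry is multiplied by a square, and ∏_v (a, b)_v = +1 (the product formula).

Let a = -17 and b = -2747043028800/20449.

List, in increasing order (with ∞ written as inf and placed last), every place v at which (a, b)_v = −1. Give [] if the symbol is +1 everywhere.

(a, b) ≡ (-17, -357) mod (ℚ^×)²; places V = {2, 3, 5, 7, 11, 13, 17, 43, ∞}.
(a,b)_2: α=0, β=6; u≡7, v≡3 (mod 8); ε(u)ε(v)=1·1, αω(v)=0·1, βω(u)=6·0; sum ≡ 1  ⇒  -1.
(a,b)_∞: sgn(-17)=−, sgn(-357)=−, so -1.
(a,b)_43: α=0, u≡26; β=2, v≡32 (mod 43); (26|43)=-1, (32|43)=-1; sign (−1)^0·-1^2·-1^0 = +1.
(a,b)_13: α=0, u≡9; β=-2, v≡2 (mod 13); (9|13)=+1, (2|13)=-1; sign (−1)^0·+1^-2·-1^0 = +1.
(a,b)_7: α=0, u≡4; β=1, v≡5 (mod 7); (4|7)=+1, (5|7)=-1; sign (−1)^0·+1^1·-1^0 = +1.
(a,b)_5: α=0, u≡3; β=2, v≡2 (mod 5); (3|5)=-1, (2|5)=-1; sign (−1)^0·-1^2·-1^0 = +1.
(a,b)_3: α=0, u≡1; β=3, v≡1 (mod 3); (1|3)=+1, (1|3)=+1; sign (−1)^0·+1^3·+1^0 = +1.
(a,b)_17: α=1, u≡16; β=3, v≡9 (mod 17); (16|17)=+1, (9|17)=+1; sign (−1)^0·+1^3·+1^1 = +1.
(a,b)_11: α=0, u≡5; β=-2, v≡10 (mod 11); (5|11)=+1, (10|11)=-1; sign (−1)^0·+1^-2·-1^0 = +1.
(-17, -357 / ℚ) ramifies at {2, ∞}: a division algebra.

[2, inf]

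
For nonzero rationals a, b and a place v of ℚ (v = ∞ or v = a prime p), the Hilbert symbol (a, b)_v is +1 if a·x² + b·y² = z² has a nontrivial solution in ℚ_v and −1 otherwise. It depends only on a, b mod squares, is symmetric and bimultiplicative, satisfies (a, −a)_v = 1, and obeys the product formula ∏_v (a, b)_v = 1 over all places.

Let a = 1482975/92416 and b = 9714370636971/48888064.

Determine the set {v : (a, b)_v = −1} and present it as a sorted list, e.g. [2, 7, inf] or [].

[2, 11]

Mod squares: a ≡ 39, b ≡ 13299. Check v ∈ {∞, 2, 3, 5, 7, 11, 13, 19, 23, 31}.
v=5: a=5^2·(≡4), b=5^0·(≡4) mod 5; (4|5)=+1, (4|5)=+1; (−1)^{2·0·2}·(+1)^0·(+1)^2 = +1.
v=2: v_2(a)=-8, v_2(b)=-8; units ≡ 7, 3 (mod 8); ε·ε+αω+βω = 1·1+-8·1+-8·0 ≡ 1  ⇒  (a,b)_2 = -1.
v=13: a=13^3·(≡1), b=13^3·(≡12) mod 13; (1|13)=+1, (12|13)=+1; (−1)^{3·3·6}·(+1)^3·(+1)^3 = +1.
v=31: a=31^0·(≡18), b=31^1·(≡3) mod 31; (18|31)=+1, (3|31)=-1; (−1)^{0·1·15}·(+1)^1·(-1)^0 = +1.
v=23: a=23^0·(≡2), b=23^-2·(≡10) mod 23; (2|23)=+1, (10|23)=-1; (−1)^{0·-2·11}·(+1)^-2·(-1)^0 = +1.
v=11: a=11^0·(≡2), b=11^3·(≡10) mod 11; (2|11)=-1, (10|11)=-1; (−1)^{0·3·5}·(-1)^3·(-1)^0 = -1.
v=∞: 39 > 0 and 13299 > 0  ⇒  (a,b)_∞ = +1.
v=7: a=7^0·(≡2), b=7^2·(≡5) mod 7; (2|7)=+1, (5|7)=-1; (−1)^{0·2·3}·(+1)^2·(-1)^0 = +1.
v=19: a=19^-2·(≡7), b=19^-2·(≡3) mod 19; (7|19)=+1, (3|19)=-1; (−1)^{-2·-2·9}·(+1)^-2·(-1)^-2 = +1.
v=3: a=3^3·(≡1), b=3^7·(≡2) mod 3; (1|3)=+1, (2|3)=-1; (−1)^{3·7·1}·(+1)^7·(-1)^3 = +1.
(39, 13299 / ℚ) ramifies at {2, 11}: a division algebra.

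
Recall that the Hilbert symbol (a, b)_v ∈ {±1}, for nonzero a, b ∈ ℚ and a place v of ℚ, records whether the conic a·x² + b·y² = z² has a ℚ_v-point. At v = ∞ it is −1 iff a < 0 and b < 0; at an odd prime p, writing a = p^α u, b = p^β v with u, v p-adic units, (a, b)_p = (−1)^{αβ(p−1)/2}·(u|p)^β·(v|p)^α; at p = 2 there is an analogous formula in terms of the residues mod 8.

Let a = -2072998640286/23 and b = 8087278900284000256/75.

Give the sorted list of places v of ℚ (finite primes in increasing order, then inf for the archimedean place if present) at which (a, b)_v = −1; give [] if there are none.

[7, 37]

(a, b) ≡ (-807447522, 23142) mod (ℚ^×)²; places V = {2, 3, 5, 7, 19, 23, 29, 37, 41, ∞}.
(a,b)_19: α=1, u≡5; β=1, v≡10 (mod 19); (5|19)=+1, (10|19)=-1; sign (−1)^1·+1^1·-1^1 = +1.
(a,b)_2: α=1, β=11; u≡7, v≡3 (mod 8); ε(u)ε(v)=1·1, αω(v)=1·1, βω(u)=11·0; sum ≡ 0  ⇒  +1.
(a,b)_29: α=1, u≡11; β=3, v≡27 (mod 29); (11|29)=-1, (27|29)=-1; sign (−1)^0·-1^3·-1^1 = +1.
(a,b)_5: α=0, u≡3; β=-2, v≡2 (mod 5); (3|5)=-1, (2|5)=-1; sign (−1)^0·-1^-2·-1^0 = +1.
(a,b)_23: α=-1, u≡9; β=2, v≡4 (mod 23); (9|23)=+1, (4|23)=+1; sign (−1)^0·+1^2·+1^-1 = +1.
(a,b)_7: α=1, u≡1; β=1, v≡1 (mod 7); (1|7)=+1, (1|7)=+1; sign (−1)^1·+1^1·+1^1 = -1.
(a,b)_41: α=1, u≡5; β=2, v≡37 (mod 41); (5|41)=+1, (37|41)=+1; sign (−1)^0·+1^2·+1^1 = +1.
(a,b)_∞: sgn(-807447522)=−, sgn(23142)=+, so +1.
(a,b)_37: α=1, u≡33; β=2, v≡22 (mod 37); (33|37)=+1, (22|37)=-1; sign (−1)^0·+1^2·-1^1 = -1.
(a,b)_3: α=11, u≡2; β=-1, v≡1 (mod 3); (2|3)=-1, (1|3)=+1; sign (−1)^1·-1^-1·+1^11 = +1.
|Ram(-807447522, 23142)| = 2, even; anisotropic at {7, 37}.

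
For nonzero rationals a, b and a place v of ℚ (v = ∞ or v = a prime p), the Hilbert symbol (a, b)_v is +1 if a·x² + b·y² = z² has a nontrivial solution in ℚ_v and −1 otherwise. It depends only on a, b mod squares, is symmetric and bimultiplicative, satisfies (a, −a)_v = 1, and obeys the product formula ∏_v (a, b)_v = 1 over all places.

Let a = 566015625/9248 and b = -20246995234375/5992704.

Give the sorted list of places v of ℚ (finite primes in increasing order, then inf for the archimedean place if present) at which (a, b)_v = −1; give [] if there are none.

(a, b) ≡ (322, -1495) mod (ℚ^×)²; places V = {2, 3, 5, 7, 13, 17, 19, 23, ∞}.
(a,b)_5: α=8, u≡3; β=7, v≡4 (mod 5); (3|5)=-1, (4|5)=+1; sign (−1)^0·-1^7·+1^8 = -1.
(a,b)_7: α=1, u≡2; β=4, v≡3 (mod 7); (2|7)=+1, (3|7)=-1; sign (−1)^0·+1^4·-1^1 = -1.
(a,b)_23: α=1, u≡21; β=1, v≡1 (mod 23); (21|23)=-1, (1|23)=+1; sign (−1)^1·-1^1·+1^1 = +1.
(a,b)_3: α=2, u≡1; β=-4, v≡2 (mod 3); (1|3)=+1, (2|3)=-1; sign (−1)^0·+1^-4·-1^2 = +1.
(a,b)_17: α=-2, u≡2; β=-2, v≡9 (mod 17); (2|17)=+1, (9|17)=+1; sign (−1)^0·+1^-2·+1^-2 = +1.
(a,b)_2: α=-5, β=-8; u≡1, v≡1 (mod 8); ε(u)ε(v)=0·0, αω(v)=-5·0, βω(u)=-8·0; sum ≡ 0  ⇒  +1.
(a,b)_∞: sgn(322)=+, sgn(-1495)=−, so +1.
(a,b)_19: α=0, u≡15; β=2, v≡1 (mod 19); (15|19)=-1, (1|19)=+1; sign (−1)^0·-1^2·+1^0 = +1.
(a,b)_13: α=0, u≡9; β=1, v≡5 (mod 13); (9|13)=+1, (5|13)=-1; sign (−1)^0·+1^1·-1^0 = +1.
|Ram(322, -1495)| = 2, even; anisotropic at {5, 7}.

[5, 7]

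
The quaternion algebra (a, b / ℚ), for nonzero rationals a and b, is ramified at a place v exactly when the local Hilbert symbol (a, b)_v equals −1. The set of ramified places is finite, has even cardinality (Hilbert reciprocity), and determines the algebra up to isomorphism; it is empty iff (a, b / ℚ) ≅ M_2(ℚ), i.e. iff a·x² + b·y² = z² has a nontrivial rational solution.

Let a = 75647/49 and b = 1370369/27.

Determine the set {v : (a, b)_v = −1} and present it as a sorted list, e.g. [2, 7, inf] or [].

[2, 3, 7, 13]

(a, b) ≡ (143, 3003) mod (ℚ^×)²; places V = {2, 3, 7, 11, 13, 23, 37, ∞}.
(a,b)_37: α=0, u≡17; β=2, v≡22 (mod 37); (17|37)=-1, (22|37)=-1; sign (−1)^0·-1^2·-1^0 = +1.
(a,b)_23: α=2, u≡17; β=0, v≡13 (mod 23); (17|23)=-1, (13|23)=+1; sign (−1)^0·-1^0·+1^2 = +1.
(a,b)_11: α=1, u≡7; β=1, v≡3 (mod 11); (7|11)=-1, (3|11)=+1; sign (−1)^1·-1^1·+1^1 = +1.
(a,b)_13: α=1, u≡6; β=1, v≡9 (mod 13); (6|13)=-1, (9|13)=+1; sign (−1)^0·-1^1·+1^1 = -1.
(a,b)_3: α=0, u≡2; β=-3, v≡2 (mod 3); (2|3)=-1, (2|3)=-1; sign (−1)^0·-1^-3·-1^0 = -1.
(a,b)_2: α=0, β=0; u≡7, v≡3 (mod 8); ε(u)ε(v)=1·1, αω(v)=0·1, βω(u)=0·0; sum ≡ 1  ⇒  -1.
(a,b)_7: α=-2, u≡5; β=1, v≡2 (mod 7); (5|7)=-1, (2|7)=+1; sign (−1)^0·-1^1·+1^-2 = -1.
(a,b)_∞: sgn(143)=+, sgn(3003)=+, so +1.
(143, 3003 / ℚ) ramifies at {2, 3, 7, 13}: a division algebra.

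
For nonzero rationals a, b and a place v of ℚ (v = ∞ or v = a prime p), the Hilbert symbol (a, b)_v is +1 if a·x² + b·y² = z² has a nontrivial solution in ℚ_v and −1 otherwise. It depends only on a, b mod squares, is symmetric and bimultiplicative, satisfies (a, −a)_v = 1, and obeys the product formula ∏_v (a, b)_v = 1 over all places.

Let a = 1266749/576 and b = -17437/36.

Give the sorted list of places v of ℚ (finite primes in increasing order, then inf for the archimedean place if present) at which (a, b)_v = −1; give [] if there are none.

(a, b) ≡ (29, -17437) mod (ℚ^×)²; places V = {2, 3, 7, 11, 19, 29, 47, 53, ∞}.
(a,b)_3: α=-2, u≡2; β=-2, v≡2 (mod 3); (2|3)=-1, (2|3)=-1; sign (−1)^0·-1^-2·-1^-2 = +1.
(a,b)_29: α=1, u≡20; β=0, v≡3 (mod 29); (20|29)=+1, (3|29)=-1; sign (−1)^0·+1^0·-1^1 = -1.
(a,b)_47: α=0, u≡20; β=1, v≡38 (mod 47); (20|47)=-1, (38|47)=-1; sign (−1)^0·-1^1·-1^0 = -1.
(a,b)_7: α=0, u≡4; β=1, v≡1 (mod 7); (4|7)=+1, (1|7)=+1; sign (−1)^0·+1^1·+1^0 = +1.
(a,b)_53: α=0, u≡46; β=1, v≡10 (mod 53); (46|53)=+1, (10|53)=+1; sign (−1)^0·+1^1·+1^0 = +1.
(a,b)_∞: sgn(29)=+, sgn(-17437)=−, so +1.
(a,b)_11: α=2, u≡2; β=0, v≡3 (mod 11); (2|11)=-1, (3|11)=+1; sign (−1)^0·-1^0·+1^2 = +1.
(a,b)_19: α=2, u≡18; β=0, v≡7 (mod 19); (18|19)=-1, (7|19)=+1; sign (−1)^0·-1^0·+1^2 = +1.
(a,b)_2: α=-6, β=-2; u≡5, v≡3 (mod 8); ε(u)ε(v)=0·1, αω(v)=-6·1, βω(u)=-2·1; sum ≡ 0  ⇒  +1.
(29, -17437 / ℚ) ramifies at {29, 47}: a division algebra.

[29, 47]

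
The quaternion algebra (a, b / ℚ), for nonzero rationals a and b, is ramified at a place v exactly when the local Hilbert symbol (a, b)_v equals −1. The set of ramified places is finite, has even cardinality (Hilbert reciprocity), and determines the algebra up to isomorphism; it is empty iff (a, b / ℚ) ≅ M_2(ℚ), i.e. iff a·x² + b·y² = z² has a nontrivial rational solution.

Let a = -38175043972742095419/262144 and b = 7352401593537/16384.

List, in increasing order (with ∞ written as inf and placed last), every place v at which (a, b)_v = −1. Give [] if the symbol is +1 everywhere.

(a, b) ≡ (-19, 33) mod (ℚ^×)²; places V = {2, 3, 7, 11, 13, 19, ∞}.
(a,b)_7: α=6, u≡1; β=4, v≡3 (mod 7); (1|7)=+1, (3|7)=-1; sign (−1)^0·+1^4·-1^6 = +1.
(a,b)_2: α=-18, β=-14; u≡5, v≡1 (mod 8); ε(u)ε(v)=0·0, αω(v)=-18·0, βω(u)=-14·1; sum ≡ 0  ⇒  +1.
(a,b)_19: α=3, u≡14; β=2, v≡18 (mod 19); (14|19)=-1, (18|19)=-1; sign (−1)^0·-1^2·-1^3 = -1.
(a,b)_11: α=2, u≡9; β=1, v≡3 (mod 11); (9|11)=+1, (3|11)=+1; sign (−1)^0·+1^1·+1^2 = +1.
(a,b)_13: α=6, u≡8; β=4, v≡7 (mod 13); (8|13)=-1, (7|13)=-1; sign (−1)^0·-1^4·-1^6 = +1.
(a,b)_3: α=4, u≡2; β=3, v≡2 (mod 3); (2|3)=-1, (2|3)=-1; sign (−1)^0·-1^3·-1^4 = -1.
(a,b)_∞: sgn(-19)=−, sgn(33)=+, so +1.
(-19, 33 / ℚ) ramifies at {3, 19}: a division algebra.

[3, 19]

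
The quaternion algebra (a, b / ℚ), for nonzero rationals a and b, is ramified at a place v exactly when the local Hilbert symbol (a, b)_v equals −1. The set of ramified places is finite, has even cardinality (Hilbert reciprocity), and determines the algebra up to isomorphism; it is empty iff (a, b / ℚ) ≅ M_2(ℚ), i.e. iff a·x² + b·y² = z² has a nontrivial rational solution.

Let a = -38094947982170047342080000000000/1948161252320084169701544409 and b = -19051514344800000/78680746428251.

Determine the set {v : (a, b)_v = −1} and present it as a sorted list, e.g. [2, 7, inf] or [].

(a, b) ≡ (-7, -2805) mod (ℚ^×)²; places V = {2, 3, 5, 7, 11, 17, 23, 37, 41, 43, ∞}.
(a,b)_11: α=-2, u≡4; β=-1, v≡4 (mod 11); (4|11)=+1, (4|11)=+1; sign (−1)^0·+1^-1·+1^-2 = +1.
(a,b)_17: α=2, u≡11; β=1, v≡5 (mod 17); (11|17)=-1, (5|17)=-1; sign (−1)^0·-1^1·-1^2 = -1.
(a,b)_37: α=-4, u≡27; β=-2, v≡25 (mod 37); (27|37)=+1, (25|37)=+1; sign (−1)^0·+1^-2·+1^-4 = +1.
(a,b)_41: α=-6, u≡13; β=-4, v≡7 (mod 41); (13|41)=-1, (7|41)=-1; sign (−1)^0·-1^-4·-1^-6 = +1.
(a,b)_5: α=10, u≡2; β=5, v≡4 (mod 5); (2|5)=-1, (4|5)=+1; sign (−1)^0·-1^5·+1^10 = -1.
(a,b)_23: α=-2, u≡16; β=0, v≡16 (mod 23); (16|23)=+1, (16|23)=+1; sign (−1)^0·+1^0·+1^-2 = +1.
(a,b)_43: α=-4, u≡10; β=-2, v≡18 (mod 43); (10|43)=+1, (18|43)=-1; sign (−1)^0·+1^-2·-1^-4 = +1.
(a,b)_∞: sgn(-7)=−, sgn(-2805)=−, so -1.
(a,b)_3: α=12, u≡2; β=5, v≡1 (mod 3); (2|3)=-1, (1|3)=+1; sign (−1)^0·-1^5·+1^12 = -1.
(a,b)_7: α=13, u≡5; β=8, v≡1 (mod 7); (5|7)=-1, (1|7)=+1; sign (−1)^0·-1^8·+1^13 = +1.
(a,b)_2: α=18, β=8; u≡1, v≡3 (mod 8); ε(u)ε(v)=0·1, αω(v)=18·1, βω(u)=8·0; sum ≡ 0  ⇒  +1.
Ram(-7, -2805) = {3, 5, 17, ∞}; no ℚ_3-point on the conic.

[3, 5, 17, inf]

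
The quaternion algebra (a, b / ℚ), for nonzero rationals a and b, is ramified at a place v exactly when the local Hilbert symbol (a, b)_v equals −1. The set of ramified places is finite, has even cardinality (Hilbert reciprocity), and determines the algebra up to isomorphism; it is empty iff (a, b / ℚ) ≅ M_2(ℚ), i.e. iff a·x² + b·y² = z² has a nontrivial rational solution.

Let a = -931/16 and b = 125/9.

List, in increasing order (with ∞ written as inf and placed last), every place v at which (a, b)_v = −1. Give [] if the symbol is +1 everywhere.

[]

(a, b) ≡ (-19, 5) mod (ℚ^×)²; places V = {2, 3, 5, 7, 19, ∞}.
(a,b)_3: α=0, u≡2; β=-2, v≡2 (mod 3); (2|3)=-1, (2|3)=-1; sign (−1)^0·-1^-2·-1^0 = +1.
(a,b)_19: α=1, u≡10; β=0, v≡16 (mod 19); (10|19)=-1, (16|19)=+1; sign (−1)^0·-1^0·+1^1 = +1.
(a,b)_7: α=2, u≡1; β=0, v≡3 (mod 7); (1|7)=+1, (3|7)=-1; sign (−1)^0·+1^0·-1^2 = +1.
(a,b)_5: α=0, u≡4; β=3, v≡4 (mod 5); (4|5)=+1, (4|5)=+1; sign (−1)^0·+1^3·+1^0 = +1.
(a,b)_2: α=-4, β=0; u≡5, v≡5 (mod 8); ε(u)ε(v)=0·0, αω(v)=-4·1, βω(u)=0·1; sum ≡ 0  ⇒  +1.
(a,b)_∞: sgn(-19)=−, sgn(5)=+, so +1.
Ram(a, b) = ∅: the form -19·x² + 5·y² − z² is isotropic over every ℚ_v, so by Hasse–Minkowski it is isotropic over ℚ.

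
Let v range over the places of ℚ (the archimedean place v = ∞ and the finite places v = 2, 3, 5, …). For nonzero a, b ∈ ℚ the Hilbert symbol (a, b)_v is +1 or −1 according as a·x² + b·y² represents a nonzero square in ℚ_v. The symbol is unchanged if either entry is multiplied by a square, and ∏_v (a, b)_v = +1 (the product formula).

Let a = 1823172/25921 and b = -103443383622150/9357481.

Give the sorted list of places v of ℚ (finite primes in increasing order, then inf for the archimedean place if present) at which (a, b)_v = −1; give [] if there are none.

(a, b) ≡ (2697, -374) mod (ℚ^×)²; places V = {2, 3, 5, 7, 11, 13, 17, 19, 23, 29, 31, ∞}.
(a,b)_7: α=-2, u≡2; β=-2, v≡1 (mod 7); (2|7)=+1, (1|7)=+1; sign (−1)^0·+1^-2·+1^-2 = +1.
(a,b)_3: α=1, u≡2; β=4, v≡1 (mod 3); (2|3)=-1, (1|3)=+1; sign (−1)^0·-1^4·+1^1 = +1.
(a,b)_11: α=0, u≡2; β=1, v≡8 (mod 11); (2|11)=-1, (8|11)=-1; sign (−1)^0·-1^1·-1^0 = -1.
(a,b)_2: α=2, β=1; u≡1, v≡5 (mod 8); ε(u)ε(v)=0·0, αω(v)=2·1, βω(u)=1·0; sum ≡ 0  ⇒  +1.
(a,b)_13: α=2, u≡2; β=2, v≡1 (mod 13); (2|13)=-1, (1|13)=+1; sign (−1)^0·-1^2·+1^2 = +1.
(a,b)_17: α=0, u≡11; β=1, v≡6 (mod 17); (11|17)=-1, (6|17)=-1; sign (−1)^0·-1^1·-1^0 = -1.
(a,b)_23: α=-2, u≡18; β=-2, v≡19 (mod 23); (18|23)=+1, (19|23)=-1; sign (−1)^0·+1^-2·-1^-2 = +1.
(a,b)_31: α=1, u≡1; β=2, v≡26 (mod 31); (1|31)=+1, (26|31)=-1; sign (−1)^0·+1^2·-1^1 = -1.
(a,b)_19: α=0, u≡13; β=-2, v≡11 (mod 19); (13|19)=-1, (11|19)=+1; sign (−1)^0·-1^-2·+1^0 = +1.
(a,b)_5: α=0, u≡2; β=2, v≡4 (mod 5); (2|5)=-1, (4|5)=+1; sign (−1)^0·-1^2·+1^0 = +1.
(a,b)_29: α=1, u≡24; β=2, v≡11 (mod 29); (24|29)=+1, (11|29)=-1; sign (−1)^0·+1^2·-1^1 = -1.
(a,b)_∞: sgn(2697)=+, sgn(-374)=−, so +1.
Ram(2697, -374) = {11, 17, 29, 31}; no ℚ_11-point on the conic.

[11, 17, 29, 31]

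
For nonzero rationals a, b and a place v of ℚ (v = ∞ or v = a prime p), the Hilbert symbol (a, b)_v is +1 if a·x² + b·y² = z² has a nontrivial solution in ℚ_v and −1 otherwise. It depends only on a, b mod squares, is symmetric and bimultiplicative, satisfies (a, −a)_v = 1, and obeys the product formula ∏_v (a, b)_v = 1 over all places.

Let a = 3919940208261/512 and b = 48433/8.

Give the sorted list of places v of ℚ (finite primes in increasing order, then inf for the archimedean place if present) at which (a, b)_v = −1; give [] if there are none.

Mod squares: a ≡ 2618, b ≡ 96866. Check v ∈ {∞, 2, 3, 7, 11, 17, 29, 37}.
v=11: a=11^1·(≡6), b=11^1·(≡10) mod 11; (6|11)=-1, (10|11)=-1; (−1)^{1·1·5}·(-1)^1·(-1)^1 = -1.
v=2: v_2(a)=-9, v_2(b)=-3; units ≡ 5, 1 (mod 8); ε·ε+αω+βω = 0·0+-9·0+-3·1 ≡ 1  ⇒  (a,b)_2 = -1.
v=7: a=7^1·(≡3), b=7^1·(≡3) mod 7; (3|7)=-1, (3|7)=-1; (−1)^{1·1·3}·(-1)^1·(-1)^1 = -1.
v=17: a=17^3·(≡9), b=17^1·(≡14) mod 17; (9|17)=+1, (14|17)=-1; (−1)^{3·1·8}·(+1)^1·(-1)^3 = -1.
v=29: a=29^2·(≡10), b=29^0·(≡4) mod 29; (10|29)=-1, (4|29)=+1; (−1)^{2·0·14}·(-1)^0·(+1)^2 = +1.
v=3: a=3^2·(≡2), b=3^0·(≡2) mod 3; (2|3)=-1, (2|3)=-1; (−1)^{2·0·1}·(-1)^0·(-1)^2 = +1.
v=37: a=37^2·(≡10), b=37^1·(≡11) mod 37; (10|37)=+1, (11|37)=+1; (−1)^{2·1·18}·(+1)^1·(+1)^2 = +1.
v=∞: 2618 > 0 and 96866 > 0  ⇒  (a,b)_∞ = +1.
(2618, 96866 / ℚ) ramifies at {2, 7, 11, 17}: a division algebra.

[2, 7, 11, 17]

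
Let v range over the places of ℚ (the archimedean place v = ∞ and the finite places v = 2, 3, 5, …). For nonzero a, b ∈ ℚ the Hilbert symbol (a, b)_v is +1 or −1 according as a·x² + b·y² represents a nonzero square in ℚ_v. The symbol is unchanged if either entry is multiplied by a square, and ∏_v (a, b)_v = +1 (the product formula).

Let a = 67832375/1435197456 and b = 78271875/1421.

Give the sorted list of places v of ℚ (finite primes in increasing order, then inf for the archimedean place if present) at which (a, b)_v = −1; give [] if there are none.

[2, 5, 19, 29]

(a, b) ≡ (95, 3335) mod (ℚ^×)²; places V = {2, 3, 5, 7, 11, 13, 19, 23, 29, 41, ∞}.
(a,b)_3: α=-2, u≡2; β=2, v≡2 (mod 3); (2|3)=-1, (2|3)=-1; sign (−1)^0·-1^2·-1^-2 = +1.
(a,b)_19: α=1, u≡11; β=0, v≡3 (mod 19); (11|19)=+1, (3|19)=-1; sign (−1)^0·+1^0·-1^1 = -1.
(a,b)_11: α=-2, u≡6; β=2, v≡10 (mod 11); (6|11)=-1, (10|11)=-1; sign (−1)^0·-1^2·-1^-2 = +1.
(a,b)_23: α=0, u≡12; β=1, v≡14 (mod 23); (12|23)=+1, (14|23)=-1; sign (−1)^0·+1^1·-1^0 = +1.
(a,b)_5: α=3, u≡4; β=5, v≡2 (mod 5); (4|5)=+1, (2|5)=-1; sign (−1)^0·+1^5·-1^3 = -1.
(a,b)_2: α=-4, β=0; u≡7, v≡7 (mod 8); ε(u)ε(v)=1·1, αω(v)=-4·0, βω(u)=0·0; sum ≡ 1  ⇒  -1.
(a,b)_∞: sgn(95)=+, sgn(3335)=+, so +1.
(a,b)_13: α=4, u≡12; β=0, v≡8 (mod 13); (12|13)=+1, (8|13)=-1; sign (−1)^0·+1^0·-1^4 = +1.
(a,b)_41: α=-2, u≡35; β=0, v≡26 (mod 41); (35|41)=-1, (26|41)=-1; sign (−1)^0·-1^0·-1^-2 = +1.
(a,b)_7: α=-2, u≡2; β=-2, v≡3 (mod 7); (2|7)=+1, (3|7)=-1; sign (−1)^0·+1^-2·-1^-2 = +1.
(a,b)_29: α=0, u≡21; β=-1, v≡22 (mod 29); (21|29)=-1, (22|29)=+1; sign (−1)^0·-1^-1·+1^0 = -1.
Ram(95, 3335) = {2, 5, 19, 29}; no ℚ_2-point on the conic.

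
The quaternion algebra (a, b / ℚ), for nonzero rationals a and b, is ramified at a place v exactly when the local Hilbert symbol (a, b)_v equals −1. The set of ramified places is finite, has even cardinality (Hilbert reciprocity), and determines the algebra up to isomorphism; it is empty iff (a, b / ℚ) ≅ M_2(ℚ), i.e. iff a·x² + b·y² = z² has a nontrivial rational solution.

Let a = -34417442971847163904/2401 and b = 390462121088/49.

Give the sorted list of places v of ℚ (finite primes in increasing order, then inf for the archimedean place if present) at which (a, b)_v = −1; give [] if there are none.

[17, 19, 41, 47]

(a, b) ≡ (-17719, 36100418) mod (ℚ^×)²; places V = {2, 7, 13, 17, 19, 29, 41, 47, ∞}.
(a,b)_17: α=2, u≡7; β=1, v≡2 (mod 17); (7|17)=-1, (2|17)=+1; sign (−1)^0·-1^1·+1^2 = -1.
(a,b)_7: α=-4, u≡3; β=-2, v≡4 (mod 7); (3|7)=-1, (4|7)=+1; sign (−1)^0·-1^-2·+1^-4 = +1.
(a,b)_13: α=3, u≡2; β=2, v≡1 (mod 13); (2|13)=-1, (1|13)=+1; sign (−1)^0·-1^2·+1^3 = +1.
(a,b)_47: α=1, u≡29; β=1, v≡13 (mod 47); (29|47)=-1, (13|47)=-1; sign (−1)^1·-1^1·-1^1 = -1.
(a,b)_2: α=16, β=7; u≡1, v≡1 (mod 8); ε(u)ε(v)=0·0, αω(v)=16·0, βω(u)=7·0; sum ≡ 0  ⇒  +1.
(a,b)_29: α=1, u≡19; β=1, v≡18 (mod 29); (19|29)=-1, (18|29)=-1; sign (−1)^0·-1^1·-1^1 = +1.
(a,b)_∞: sgn(-17719)=−, sgn(36100418)=+, so +1.
(a,b)_19: α=2, u≡12; β=1, v≡10 (mod 19); (12|19)=-1, (10|19)=-1; sign (−1)^0·-1^1·-1^2 = -1.
(a,b)_41: α=2, u≡14; β=1, v≡18 (mod 41); (14|41)=-1, (18|41)=+1; sign (−1)^0·-1^1·+1^2 = -1.
|Ram(-17719, 36100418)| = 4, even; anisotropic at {17, 19, 41, 47}.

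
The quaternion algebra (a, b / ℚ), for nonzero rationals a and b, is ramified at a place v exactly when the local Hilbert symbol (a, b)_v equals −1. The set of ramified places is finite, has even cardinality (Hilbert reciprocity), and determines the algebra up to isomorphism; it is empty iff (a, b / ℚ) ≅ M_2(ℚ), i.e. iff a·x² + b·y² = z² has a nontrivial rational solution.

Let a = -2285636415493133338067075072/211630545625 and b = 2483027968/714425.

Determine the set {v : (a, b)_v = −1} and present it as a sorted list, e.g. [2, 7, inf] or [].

(a, b) ≡ (-4915873391, 629) mod (ℚ^×)²; places V = {2, 5, 11, 13, 17, 29, 31, 37, 41, 43, ∞}.
(a,b)_∞: sgn(-4915873391)=−, sgn(629)=+, so +1.
(a,b)_37: α=3, u≡11; β=1, v≡32 (mod 37); (11|37)=+1, (32|37)=-1; sign (−1)^0·+1^1·-1^3 = -1.
(a,b)_31: α=1, u≡1; β=0, v≡19 (mod 31); (1|31)=+1, (19|31)=+1; sign (−1)^0·+1^0·+1^1 = +1.
(a,b)_11: α=1, u≡8; β=0, v≡10 (mod 11); (8|11)=-1, (10|11)=-1; sign (−1)^0·-1^0·-1^1 = -1.
(a,b)_43: α=1, u≡16; β=0, v≡42 (mod 43); (16|43)=+1, (42|43)=-1; sign (−1)^0·+1^0·-1^1 = -1.
(a,b)_41: α=-3, u≡7; β=-2, v≡13 (mod 41); (7|41)=-1, (13|41)=-1; sign (−1)^0·-1^-2·-1^-3 = -1.
(a,b)_17: α=-3, u≡15; β=-1, v≡12 (mod 17); (15|17)=+1, (12|17)=-1; sign (−1)^0·+1^-1·-1^-3 = -1.
(a,b)_5: α=-4, u≡1; β=-2, v≡4 (mod 5); (1|5)=+1, (4|5)=+1; sign (−1)^0·+1^-2·+1^-4 = +1.
(a,b)_29: α=2, u≡7; β=0, v≡6 (mod 29); (7|29)=+1, (6|29)=+1; sign (−1)^0·+1^0·+1^2 = +1.
(a,b)_13: α=1, u≡9; β=0, v≡7 (mod 13); (9|13)=+1, (7|13)=-1; sign (−1)^0·+1^0·-1^1 = -1.
(a,b)_2: α=48, β=26; u≡1, v≡5 (mod 8); ε(u)ε(v)=0·0, αω(v)=48·1, βω(u)=26·0; sum ≡ 0  ⇒  +1.
Ram(-4915873391, 629) = {11, 13, 17, 37, 41, 43}; no ℚ_11-point on the conic.

[11, 13, 17, 37, 41, 43]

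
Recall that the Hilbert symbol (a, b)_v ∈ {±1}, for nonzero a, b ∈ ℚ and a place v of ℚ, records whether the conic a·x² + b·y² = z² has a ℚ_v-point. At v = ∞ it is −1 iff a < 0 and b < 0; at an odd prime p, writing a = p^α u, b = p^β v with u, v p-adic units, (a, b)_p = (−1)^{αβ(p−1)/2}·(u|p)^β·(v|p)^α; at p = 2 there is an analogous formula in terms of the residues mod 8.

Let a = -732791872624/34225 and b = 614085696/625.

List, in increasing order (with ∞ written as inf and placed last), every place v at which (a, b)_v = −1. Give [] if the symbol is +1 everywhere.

[17, 31]

(a, b) ≡ (-31, 3689) mod (ℚ^×)²; places V = {2, 3, 5, 7, 17, 19, 31, 37, ∞}.
(a,b)_5: α=-2, u≡4; β=-4, v≡1 (mod 5); (4|5)=+1, (1|5)=+1; sign (−1)^0·+1^-4·+1^-2 = +1.
(a,b)_∞: sgn(-31)=−, sgn(3689)=+, so +1.
(a,b)_31: α=1, u≡11; β=1, v≡6 (mod 31); (11|31)=-1, (6|31)=-1; sign (−1)^1·-1^1·-1^1 = -1.
(a,b)_7: α=2, u≡1; β=1, v≡4 (mod 7); (1|7)=+1, (4|7)=+1; sign (−1)^0·+1^1·+1^2 = +1.
(a,b)_3: α=0, u≡2; β=2, v≡2 (mod 3); (2|3)=-1, (2|3)=-1; sign (−1)^0·-1^2·-1^0 = +1.
(a,b)_17: α=4, u≡6; β=3, v≡15 (mod 17); (6|17)=-1, (15|17)=+1; sign (−1)^0·-1^3·+1^4 = -1.
(a,b)_2: α=4, β=6; u≡1, v≡1 (mod 8); ε(u)ε(v)=0·0, αω(v)=4·0, βω(u)=6·0; sum ≡ 0  ⇒  +1.
(a,b)_19: α=2, u≡11; β=0, v≡2 (mod 19); (11|19)=+1, (2|19)=-1; sign (−1)^0·+1^0·-1^2 = +1.
(a,b)_37: α=-2, u≡8; β=0, v≡12 (mod 37); (8|37)=-1, (12|37)=+1; sign (−1)^0·-1^0·+1^-2 = +1.
Ram(-31, 3689) = {17, 31}; no ℚ_17-point on the conic.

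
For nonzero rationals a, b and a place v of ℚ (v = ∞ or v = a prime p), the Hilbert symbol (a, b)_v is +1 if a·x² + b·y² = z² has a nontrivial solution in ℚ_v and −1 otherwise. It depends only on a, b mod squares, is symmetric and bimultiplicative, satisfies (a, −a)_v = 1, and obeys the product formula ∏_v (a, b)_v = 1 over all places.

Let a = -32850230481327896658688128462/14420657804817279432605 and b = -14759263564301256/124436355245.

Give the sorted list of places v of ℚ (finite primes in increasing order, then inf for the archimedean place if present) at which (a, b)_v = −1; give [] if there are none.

(a, b) ≡ (-390, -2730) mod (ℚ^×)²; places V = {2, 3, 5, 7, 11, 13, 17, 19, 23, 41, 53, ∞}.
(a,b)_5: α=-1, u≡3; β=-1, v≡1 (mod 5); (3|5)=-1, (1|5)=+1; sign (−1)^0·-1^-1·+1^-1 = -1.
(a,b)_13: α=5, u≡4; β=3, v≡5 (mod 13); (4|13)=+1, (5|13)=-1; sign (−1)^0·+1^3·-1^5 = -1.
(a,b)_23: α=-4, u≡2; β=-2, v≡7 (mod 23); (2|23)=+1, (7|23)=-1; sign (−1)^0·+1^-2·-1^-4 = +1.
(a,b)_19: α=-10, u≡17; β=-6, v≡1 (mod 19); (17|19)=+1, (1|19)=+1; sign (−1)^0·+1^-6·+1^-10 = +1.
(a,b)_7: α=10, u≡1; β=7, v≡2 (mod 7); (1|7)=+1, (2|7)=+1; sign (−1)^0·+1^7·+1^10 = +1.
(a,b)_41: α=-2, u≡18; β=0, v≡13 (mod 41); (18|41)=+1, (13|41)=-1; sign (−1)^0·+1^0·-1^-2 = +1.
(a,b)_11: α=2, u≡10; β=2, v≡3 (mod 11); (10|11)=-1, (3|11)=+1; sign (−1)^0·-1^2·+1^2 = +1.
(a,b)_17: α=2, u≡4; β=0, v≡6 (mod 17); (4|17)=+1, (6|17)=-1; sign (−1)^0·+1^0·-1^2 = +1.
(a,b)_3: α=13, u≡2; β=1, v≡2 (mod 3); (2|3)=-1, (2|3)=-1; sign (−1)^1·-1^1·-1^13 = -1.
(a,b)_∞: sgn(-390)=−, sgn(-2730)=−, so -1.
(a,b)_2: α=1, β=3; u≡5, v≡3 (mod 8); ε(u)ε(v)=0·1, αω(v)=1·1, βω(u)=3·1; sum ≡ 0  ⇒  +1.
(a,b)_53: α=2, u≡31; β=2, v≡19 (mod 53); (31|53)=-1, (19|53)=-1; sign (−1)^0·-1^2·-1^2 = +1.
|Ram(-390, -2730)| = 4, even; anisotropic at {3, 5, 13, ∞}.

[3, 5, 13, inf]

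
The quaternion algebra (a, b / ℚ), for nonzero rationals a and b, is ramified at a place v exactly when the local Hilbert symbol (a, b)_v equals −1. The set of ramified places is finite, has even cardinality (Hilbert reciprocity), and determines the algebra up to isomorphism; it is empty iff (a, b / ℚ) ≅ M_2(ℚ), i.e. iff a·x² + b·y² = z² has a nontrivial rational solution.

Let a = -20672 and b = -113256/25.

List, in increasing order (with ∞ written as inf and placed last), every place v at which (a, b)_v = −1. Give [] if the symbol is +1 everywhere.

(a, b) ≡ (-323, -26) mod (ℚ^×)²; places V = {2, 3, 5, 11, 13, 17, 19, ∞}.
(a,b)_11: α=0, u≡8; β=2, v≡7 (mod 11); (8|11)=-1, (7|11)=-1; sign (−1)^0·-1^2·-1^0 = +1.
(a,b)_5: α=0, u≡3; β=-2, v≡4 (mod 5); (3|5)=-1, (4|5)=+1; sign (−1)^0·-1^-2·+1^0 = +1.
(a,b)_13: α=0, u≡11; β=1, v≡2 (mod 13); (11|13)=-1, (2|13)=-1; sign (−1)^0·-1^1·-1^0 = -1.
(a,b)_19: α=1, u≡14; β=0, v≡10 (mod 19); (14|19)=-1, (10|19)=-1; sign (−1)^0·-1^0·-1^1 = -1.
(a,b)_17: α=1, u≡8; β=0, v≡4 (mod 17); (8|17)=+1, (4|17)=+1; sign (−1)^0·+1^0·+1^1 = +1.
(a,b)_2: α=6, β=3; u≡5, v≡3 (mod 8); ε(u)ε(v)=0·1, αω(v)=6·1, βω(u)=3·1; sum ≡ 1  ⇒  -1.
(a,b)_∞: sgn(-323)=−, sgn(-26)=−, so -1.
(a,b)_3: α=0, u≡1; β=2, v≡1 (mod 3); (1|3)=+1, (1|3)=+1; sign (−1)^0·+1^2·+1^0 = +1.
|Ram(-323, -26)| = 4, even; anisotropic at {2, 13, 19, ∞}.

[2, 13, 19, inf]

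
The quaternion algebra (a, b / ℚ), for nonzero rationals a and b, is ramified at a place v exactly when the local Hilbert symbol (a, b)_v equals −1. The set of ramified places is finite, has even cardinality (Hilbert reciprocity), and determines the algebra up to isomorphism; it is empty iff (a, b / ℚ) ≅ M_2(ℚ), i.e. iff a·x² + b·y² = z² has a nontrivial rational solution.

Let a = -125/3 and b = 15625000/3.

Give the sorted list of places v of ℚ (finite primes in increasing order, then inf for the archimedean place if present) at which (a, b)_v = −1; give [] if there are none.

(a, b) ≡ (-15, 30) mod (ℚ^×)²; places V = {2, 3, 5, ∞}.
(a,b)_5: α=3, u≡3; β=9, v≡1 (mod 5); (3|5)=-1, (1|5)=+1; sign (−1)^0·-1^9·+1^3 = -1.
(a,b)_3: α=-1, u≡1; β=-1, v≡1 (mod 3); (1|3)=+1, (1|3)=+1; sign (−1)^1·+1^-1·+1^-1 = -1.
(a,b)_2: α=0, β=3; u≡1, v≡7 (mod 8); ε(u)ε(v)=0·1, αω(v)=0·0, βω(u)=3·0; sum ≡ 0  ⇒  +1.
(a,b)_∞: sgn(-15)=−, sgn(30)=+, so +1.
(-15, 30 / ℚ) ramifies at {3, 5}: a division algebra.

[3, 5]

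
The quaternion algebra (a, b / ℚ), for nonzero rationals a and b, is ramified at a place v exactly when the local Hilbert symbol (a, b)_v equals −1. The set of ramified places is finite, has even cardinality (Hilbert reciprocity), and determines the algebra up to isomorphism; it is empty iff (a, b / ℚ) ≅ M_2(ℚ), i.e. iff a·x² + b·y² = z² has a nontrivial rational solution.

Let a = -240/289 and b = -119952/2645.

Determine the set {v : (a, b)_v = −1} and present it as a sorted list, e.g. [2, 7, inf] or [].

[3, inf]

Mod squares: a ≡ -15, b ≡ -85. Check v ∈ {∞, 2, 3, 5, 7, 17, 23}.
v=3: a=3^1·(≡1), b=3^2·(≡2) mod 3; (1|3)=+1, (2|3)=-1; (−1)^{1·2·1}·(+1)^2·(-1)^1 = -1.
v=23: a=23^0·(≡1), b=23^-2·(≡17) mod 23; (1|23)=+1, (17|23)=-1; (−1)^{0·-2·11}·(+1)^-2·(-1)^0 = +1.
v=17: a=17^-2·(≡15), b=17^1·(≡5) mod 17; (15|17)=+1, (5|17)=-1; (−1)^{-2·1·8}·(+1)^1·(-1)^-2 = +1.
v=5: a=5^1·(≡3), b=5^-1·(≡2) mod 5; (3|5)=-1, (2|5)=-1; (−1)^{1·-1·2}·(-1)^-1·(-1)^1 = +1.
v=7: a=7^0·(≡6), b=7^2·(≡5) mod 7; (6|7)=-1, (5|7)=-1; (−1)^{0·2·3}·(-1)^2·(-1)^0 = +1.
v=∞: -15 < 0 and -85 < 0  ⇒  (a,b)_∞ = -1.
v=2: v_2(a)=4, v_2(b)=4; units ≡ 1, 3 (mod 8); ε·ε+αω+βω = 0·1+4·1+4·0 ≡ 0  ⇒  (a,b)_2 = +1.
Ram(-15, -85) = {3, ∞}; no ℚ_3-point on the conic.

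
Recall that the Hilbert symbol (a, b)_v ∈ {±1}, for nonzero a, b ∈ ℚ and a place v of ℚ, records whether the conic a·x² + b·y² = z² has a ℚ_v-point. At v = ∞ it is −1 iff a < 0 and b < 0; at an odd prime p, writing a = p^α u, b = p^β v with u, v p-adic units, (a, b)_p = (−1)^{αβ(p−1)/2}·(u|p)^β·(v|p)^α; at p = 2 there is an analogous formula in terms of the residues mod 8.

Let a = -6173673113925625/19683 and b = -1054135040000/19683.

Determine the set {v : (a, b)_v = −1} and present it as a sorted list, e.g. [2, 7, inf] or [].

[2, inf]

Mod squares: a ≡ -3, b ≡ -42. Check v ∈ {∞, 2, 3, 5, 7, 11, 17}.
v=17: a=17^2·(≡6), b=17^0·(≡8) mod 17; (6|17)=-1, (8|17)=+1; (−1)^{2·0·8}·(-1)^0·(+1)^2 = +1.
v=7: a=7^10·(≡1), b=7^7·(≡1) mod 7; (1|7)=+1, (1|7)=+1; (−1)^{10·7·3}·(+1)^7·(+1)^10 = +1.
v=2: v_2(a)=0, v_2(b)=11; units ≡ 5, 3 (mod 8); ε·ε+αω+βω = 0·1+0·1+11·1 ≡ 1  ⇒  (a,b)_2 = -1.
v=3: a=3^-9·(≡2), b=3^-9·(≡1) mod 3; (2|3)=-1, (1|3)=+1; (−1)^{-9·-9·1}·(-1)^-9·(+1)^-9 = +1.
v=∞: -3 < 0 and -42 < 0  ⇒  (a,b)_∞ = -1.
v=11: a=11^2·(≡7), b=11^0·(≡6) mod 11; (7|11)=-1, (6|11)=-1; (−1)^{2·0·5}·(-1)^0·(-1)^2 = +1.
v=5: a=5^4·(≡3), b=5^4·(≡2) mod 5; (3|5)=-1, (2|5)=-1; (−1)^{4·4·2}·(-1)^4·(-1)^4 = +1.
(-3, -42 / ℚ) ramifies at {2, ∞}: a division algebra.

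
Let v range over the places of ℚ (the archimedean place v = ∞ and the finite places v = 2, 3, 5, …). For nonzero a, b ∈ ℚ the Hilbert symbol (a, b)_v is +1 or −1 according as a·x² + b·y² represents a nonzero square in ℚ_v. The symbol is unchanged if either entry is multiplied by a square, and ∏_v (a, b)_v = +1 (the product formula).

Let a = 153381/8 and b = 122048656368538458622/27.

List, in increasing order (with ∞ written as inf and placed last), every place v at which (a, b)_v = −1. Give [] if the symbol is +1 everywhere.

Mod squares: a ≡ 306762, b ≡ 45066. Check v ∈ {∞, 2, 3, 7, 29, 37, 41, 43}.
v=3: a=3^1·(≡2), b=3^-3·(≡1) mod 3; (2|3)=-1, (1|3)=+1; (−1)^{1·-3·1}·(-1)^-3·(+1)^1 = +1.
v=41: a=41^1·(≡32), b=41^4·(≡26) mod 41; (32|41)=+1, (26|41)=-1; (−1)^{1·4·20}·(+1)^4·(-1)^1 = -1.
v=∞: 306762 > 0 and 45066 > 0  ⇒  (a,b)_∞ = +1.
v=37: a=37^0·(≡2), b=37^1·(≡3) mod 37; (2|37)=-1, (3|37)=+1; (−1)^{0·1·18}·(-1)^1·(+1)^0 = -1.
v=7: a=7^0·(≡4), b=7^1·(≡3) mod 7; (4|7)=+1, (3|7)=-1; (−1)^{0·1·3}·(+1)^1·(-1)^0 = +1.
v=2: v_2(a)=-3, v_2(b)=1; units ≡ 5, 5 (mod 8); ε·ε+αω+βω = 0·0+-3·1+1·1 ≡ 0  ⇒  (a,b)_2 = +1.
v=43: a=43^1·(≡32), b=43^4·(≡27) mod 43; (32|43)=-1, (27|43)=-1; (−1)^{1·4·21}·(-1)^4·(-1)^1 = -1.
v=29: a=29^1·(≡5), b=29^3·(≡11) mod 29; (5|29)=+1, (11|29)=-1; (−1)^{1·3·14}·(+1)^3·(-1)^1 = -1.
(306762, 45066 / ℚ) ramifies at {29, 37, 41, 43}: a division algebra.

[29, 37, 41, 43]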